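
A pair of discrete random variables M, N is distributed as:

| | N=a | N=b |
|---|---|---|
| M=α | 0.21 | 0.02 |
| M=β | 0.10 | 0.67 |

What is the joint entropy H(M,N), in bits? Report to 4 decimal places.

H(M,N) = −Σ p(x,y)·log₂ p(x,y) over all 4 cells.
  cell (α,a): −0.21·log₂0.21 = 0.47282
  cell (α,b): −0.02·log₂0.02 = 0.11288
  cell (β,a): −0.10·log₂0.10 = 0.33219
  cell (β,b): −0.67·log₂0.67 = 0.38710
Sum = 1.3050 bits.

1.3050 bits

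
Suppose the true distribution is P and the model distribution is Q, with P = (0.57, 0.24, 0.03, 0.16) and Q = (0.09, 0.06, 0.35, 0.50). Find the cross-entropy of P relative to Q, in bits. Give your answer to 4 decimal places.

3.1597 bits

H(P,Q) = −Σ p·log₂ q.
  −0.57·log₂(0.09) = 1.98014
  −0.24·log₂(0.06) = 0.97413
  −0.03·log₂(0.35) = 0.04544
  −0.16·log₂(0.50) = 0.16000
H(P,Q) = 3.1597 bits.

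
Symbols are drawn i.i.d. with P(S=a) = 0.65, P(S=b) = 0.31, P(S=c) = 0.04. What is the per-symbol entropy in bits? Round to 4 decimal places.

H(S) = −Σ p·log₂ p.
  −(0.65)·log₂(0.65) = 0.40397
  −(0.31)·log₂(0.31) = 0.52379
  −(0.04)·log₂(0.04) = 0.18575
Sum: 0.40397 + 0.52379 + 0.18575 = 1.1135 bits.

1.1135 bits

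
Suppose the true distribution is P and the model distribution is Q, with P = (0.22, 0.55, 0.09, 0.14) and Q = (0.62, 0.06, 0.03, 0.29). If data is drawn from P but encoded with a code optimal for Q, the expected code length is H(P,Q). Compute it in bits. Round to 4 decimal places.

3.0894 bits

H(P,Q) = −Σ p·log₂ q.
  −0.22·log₂(0.62) = 0.15173
  −0.55·log₂(0.06) = 2.23239
  −0.09·log₂(0.03) = 0.45530
  −0.14·log₂(0.29) = 0.25002
H(P,Q) = 3.0894 bits.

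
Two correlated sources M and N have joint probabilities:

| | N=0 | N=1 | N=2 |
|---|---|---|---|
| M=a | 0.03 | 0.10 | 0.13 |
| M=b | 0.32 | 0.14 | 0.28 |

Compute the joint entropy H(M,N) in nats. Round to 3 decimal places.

1.597 nats

H(M,N) = −Σ p(x,y)·ln p(x,y) over all 6 cells.
  cell (a,0): −0.03·ln0.03 = 0.1052
  cell (a,1): −0.10·ln0.10 = 0.2303
  cell (a,2): −0.13·ln0.13 = 0.2652
  cell (b,0): −0.32·ln0.32 = 0.3646
  cell (b,1): −0.14·ln0.14 = 0.2753
  cell (b,2): −0.28·ln0.28 = 0.3564
Sum = 1.597 nats.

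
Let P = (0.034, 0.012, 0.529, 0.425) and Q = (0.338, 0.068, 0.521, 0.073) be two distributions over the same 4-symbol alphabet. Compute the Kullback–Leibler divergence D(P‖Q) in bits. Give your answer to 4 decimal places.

D(P‖Q) = Σ p·log₂(p/q).
  0.034·log₂(0.034/0.338) = -0.11266
  0.012·log₂(0.012/0.068) = -0.03003
  0.529·log₂(0.529/0.521) = 0.01163
  0.425·log₂(0.425/0.073) = 1.08014
D(P‖Q) = 0.9491 bits.

0.9491 bits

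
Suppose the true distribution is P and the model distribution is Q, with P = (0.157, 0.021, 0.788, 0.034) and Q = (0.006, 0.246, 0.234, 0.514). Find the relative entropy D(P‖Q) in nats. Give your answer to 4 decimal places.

D(P‖Q) = Σ p·ln(p/q).
  0.157·ln(0.157/0.006) = 0.51252
  0.021·ln(0.021/0.246) = -0.05168
  0.788·ln(0.788/0.234) = 0.95677
  0.034·ln(0.034/0.514) = -0.09234
D(P‖Q) = 1.3253 nats.

1.3253 nats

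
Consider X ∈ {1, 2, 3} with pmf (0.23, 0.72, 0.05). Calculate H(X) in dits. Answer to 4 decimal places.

H(X) = −Σ p·log₁₀ p.
  −(0.23)·log₁₀(0.23) = 0.14680
  −(0.72)·log₁₀(0.72) = 0.10272
  −(0.05)·log₁₀(0.05) = 0.06505
Sum: 0.14680 + 0.10272 + 0.06505 = 0.3146 dits.

0.3146 dits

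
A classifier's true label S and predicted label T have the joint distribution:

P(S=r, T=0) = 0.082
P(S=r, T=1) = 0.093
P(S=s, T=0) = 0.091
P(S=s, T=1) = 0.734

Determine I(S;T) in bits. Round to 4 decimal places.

Marginals: p(S) = (0.1750, 0.8250), p(T) = (0.1730, 0.8270).
I(S;T) = H(S) + H(T) − H(S,T).
H(S) = 0.6690, H(T) = 0.6645, H(S,T) = 1.2567.
I(S;T) = 0.6690 + 0.6645 − 1.2567 = 0.0768 bits.

0.0768 bits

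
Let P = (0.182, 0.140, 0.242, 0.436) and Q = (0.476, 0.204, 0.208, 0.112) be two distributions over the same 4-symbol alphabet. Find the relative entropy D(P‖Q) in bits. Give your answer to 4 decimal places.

0.5793 bits

D(P‖Q) = Σ p·log₂(p/q).
  0.182·log₂(0.182/0.476) = -0.25244
  0.140·log₂(0.140/0.204) = -0.07604
  0.242·log₂(0.242/0.208) = 0.05286
  0.436·log₂(0.436/0.112) = 0.85492
D(P‖Q) = 0.5793 bits.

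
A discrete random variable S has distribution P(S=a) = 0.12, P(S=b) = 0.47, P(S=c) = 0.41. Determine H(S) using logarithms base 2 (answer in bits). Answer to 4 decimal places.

1.4064 bits

H(S) = −Σ p·log₂ p.
  −(0.12)·log₂(0.12) = 0.36707
  −(0.47)·log₂(0.47) = 0.51196
  −(0.41)·log₂(0.41) = 0.52738
Sum: 0.36707 + 0.51196 + 0.52738 = 1.4064 bits.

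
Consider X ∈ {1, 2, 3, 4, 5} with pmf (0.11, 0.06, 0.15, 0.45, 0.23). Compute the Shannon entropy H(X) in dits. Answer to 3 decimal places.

0.605 dits

H(X) = −Σ p·log₁₀ p.
  −(0.11)·log₁₀(0.11) = 0.1054
  −(0.06)·log₁₀(0.06) = 0.0733
  −(0.15)·log₁₀(0.15) = 0.1236
  −(0.45)·log₁₀(0.45) = 0.1561
  −(0.23)·log₁₀(0.23) = 0.1468
Sum: 0.1054 + 0.0733 + 0.1236 + 0.1561 + 0.1468 = 0.605 dits.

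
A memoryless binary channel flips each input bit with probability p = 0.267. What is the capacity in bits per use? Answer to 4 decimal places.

0.1629 bits

Binary symmetric channel: C = 1 − h₂(ε) where h₂ is the binary entropy function.
h₂(0.267) = −0.267·log₂0.267 − 0.733·log₂0.733 = 0.8371.
C = 1 − 0.8371 = 0.1629 bits per channel use.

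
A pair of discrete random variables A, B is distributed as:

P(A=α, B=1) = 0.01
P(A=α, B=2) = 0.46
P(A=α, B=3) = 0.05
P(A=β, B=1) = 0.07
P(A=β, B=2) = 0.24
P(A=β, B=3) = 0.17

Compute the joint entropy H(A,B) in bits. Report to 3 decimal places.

H(A,B) = −Σ p(x,y)·log₂ p(x,y) over all 6 cells.
  cell (α,1): −0.01·log₂0.01 = 0.0664
  cell (α,2): −0.46·log₂0.46 = 0.5153
  cell (α,3): −0.05·log₂0.05 = 0.2161
  cell (β,1): −0.07·log₂0.07 = 0.2686
  cell (β,2): −0.24·log₂0.24 = 0.4941
  cell (β,3): −0.17·log₂0.17 = 0.4346
Sum = 1.995 bits.

1.995 bits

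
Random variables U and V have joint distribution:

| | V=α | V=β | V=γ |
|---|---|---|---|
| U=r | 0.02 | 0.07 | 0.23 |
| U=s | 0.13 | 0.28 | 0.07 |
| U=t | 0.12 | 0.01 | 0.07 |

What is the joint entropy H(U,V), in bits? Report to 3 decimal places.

H(U,V) = −Σ p(x,y)·log₂ p(x,y) over all 9 cells.
  cell (r,α): −0.02·log₂0.02 = 0.1129
  cell (r,β): −0.07·log₂0.07 = 0.2686
  cell (r,γ): −0.23·log₂0.23 = 0.4877
  cell (s,α): −0.13·log₂0.13 = 0.3826
  cell (s,β): −0.28·log₂0.28 = 0.5142
  cell (s,γ): −0.07·log₂0.07 = 0.2686
  cell (t,α): −0.12·log₂0.12 = 0.3671
  cell (t,β): −0.01·log₂0.01 = 0.0664
  cell (t,γ): −0.07·log₂0.07 = 0.2686
Sum = 2.737 bits.

2.737 bits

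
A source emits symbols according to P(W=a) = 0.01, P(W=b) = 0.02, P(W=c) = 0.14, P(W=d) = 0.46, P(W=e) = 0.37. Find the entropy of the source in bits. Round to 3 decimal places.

1.622 bits

H(W) = −Σ p·log₂ p.
  −(0.01)·log₂(0.01) = 0.0664
  −(0.02)·log₂(0.02) = 0.1129
  −(0.14)·log₂(0.14) = 0.3971
  −(0.46)·log₂(0.46) = 0.5153
  −(0.37)·log₂(0.37) = 0.5307
Sum: 0.0664 + 0.1129 + 0.3971 + 0.5153 + 0.5307 = 1.622 bits.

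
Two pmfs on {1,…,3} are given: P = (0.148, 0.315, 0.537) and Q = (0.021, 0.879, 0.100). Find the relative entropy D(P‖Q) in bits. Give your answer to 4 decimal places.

1.2528 bits

D(P‖Q) = Σ p·log₂(p/q).
  0.148·log₂(0.148/0.021) = 0.41694
  0.315·log₂(0.315/0.879) = -0.46636
  0.537·log₂(0.537/0.100) = 1.30218
D(P‖Q) = 1.2528 bits.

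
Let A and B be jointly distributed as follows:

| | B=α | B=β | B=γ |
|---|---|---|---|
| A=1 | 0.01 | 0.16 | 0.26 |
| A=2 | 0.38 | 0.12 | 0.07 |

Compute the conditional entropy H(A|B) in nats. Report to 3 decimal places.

Marginals: p(A) = (0.4300, 0.5700), p(B) = (0.3900, 0.2800, 0.3300).
H(A|B) = Σ p(B) · H(A|B=·).
  B=α: p=0.3900, H(A|B=α) = 0.1192
  B=β: p=0.2800, H(A|B=β) = 0.6829
  B=γ: p=0.3300, H(A|B=γ) = 0.5168
Weighted sum = 0.408 nats.

0.408 nats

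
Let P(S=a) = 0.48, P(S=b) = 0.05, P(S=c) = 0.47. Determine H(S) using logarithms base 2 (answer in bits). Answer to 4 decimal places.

1.2363 bits

H(S) = −Σ p·log₂ p.
  −(0.48)·log₂(0.48) = 0.50827
  −(0.05)·log₂(0.05) = 0.21610
  −(0.47)·log₂(0.47) = 0.51196
Sum: 0.50827 + 0.21610 + 0.51196 = 1.2363 bits.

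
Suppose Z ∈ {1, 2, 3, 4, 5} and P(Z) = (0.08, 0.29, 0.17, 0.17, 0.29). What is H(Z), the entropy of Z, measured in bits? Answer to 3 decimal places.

2.196 bits

H(Z) = −Σ p·log₂ p.
  −(0.08)·log₂(0.08) = 0.2915
  −(0.29)·log₂(0.29) = 0.5179
  −(0.17)·log₂(0.17) = 0.4346
  −(0.17)·log₂(0.17) = 0.4346
  −(0.29)·log₂(0.29) = 0.5179
Sum: 0.2915 + 0.5179 + 0.4346 + 0.4346 + 0.5179 = 2.196 bits.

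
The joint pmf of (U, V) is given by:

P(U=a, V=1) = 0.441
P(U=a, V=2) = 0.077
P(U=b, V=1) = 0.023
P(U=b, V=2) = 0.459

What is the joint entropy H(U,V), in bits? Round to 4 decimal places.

1.4465 bits

H(U,V) = −Σ p(x,y)·log₂ p(x,y) over all 4 cells.
  cell (a,1): −0.441·log₂0.441 = 0.52089
  cell (a,2): −0.077·log₂0.077 = 0.28482
  cell (b,1): −0.023·log₂0.023 = 0.12517
  cell (b,2): −0.459·log₂0.459 = 0.51566
Sum = 1.4465 bits.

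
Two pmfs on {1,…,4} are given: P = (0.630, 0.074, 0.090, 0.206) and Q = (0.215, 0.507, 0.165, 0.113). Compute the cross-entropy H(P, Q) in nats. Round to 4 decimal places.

H(P,Q) = −Σ p·ln q.
  −0.630·ln(0.215) = 0.96838
  −0.074·ln(0.507) = 0.05026
  −0.090·ln(0.165) = 0.16216
  −0.206·ln(0.113) = 0.44916
H(P,Q) = 1.6300 nats.

1.6300 nats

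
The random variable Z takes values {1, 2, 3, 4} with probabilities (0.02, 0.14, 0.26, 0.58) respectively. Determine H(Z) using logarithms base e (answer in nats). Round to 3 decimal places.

1.020 nats

H(Z) = −Σ p·ln p.
  −(0.02)·ln(0.02) = 0.0782
  −(0.14)·ln(0.14) = 0.2753
  −(0.26)·ln(0.26) = 0.3502
  −(0.58)·ln(0.58) = 0.3159
Sum: 0.0782 + 0.2753 + 0.3502 + 0.3159 = 1.020 nats.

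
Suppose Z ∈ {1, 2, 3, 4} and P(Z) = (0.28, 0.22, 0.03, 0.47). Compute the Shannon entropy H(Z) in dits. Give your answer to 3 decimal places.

H(Z) = −Σ p·log₁₀ p.
  −(0.28)·log₁₀(0.28) = 0.1548
  −(0.22)·log₁₀(0.22) = 0.1447
  −(0.03)·log₁₀(0.03) = 0.0457
  −(0.47)·log₁₀(0.47) = 0.1541
Sum: 0.1548 + 0.1447 + 0.0457 + 0.1541 = 0.499 dits.

0.499 dits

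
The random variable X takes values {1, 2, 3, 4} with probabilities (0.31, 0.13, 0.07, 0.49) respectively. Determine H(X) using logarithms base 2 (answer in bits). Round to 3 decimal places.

1.679 bits

H(X) = −Σ p·log₂ p.
  −(0.31)·log₂(0.31) = 0.5238
  −(0.13)·log₂(0.13) = 0.3826
  −(0.07)·log₂(0.07) = 0.2686
  −(0.49)·log₂(0.49) = 0.5043
Sum: 0.5238 + 0.3826 + 0.2686 + 0.5043 = 1.679 bits.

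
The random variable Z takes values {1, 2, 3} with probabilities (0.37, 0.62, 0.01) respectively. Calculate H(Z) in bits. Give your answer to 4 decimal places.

1.0248 bits

H(Z) = −Σ p·log₂ p.
  −(0.37)·log₂(0.37) = 0.53073
  −(0.62)·log₂(0.62) = 0.42759
  −(0.01)·log₂(0.01) = 0.06644
Sum: 0.53073 + 0.42759 + 0.06644 = 1.0248 bits.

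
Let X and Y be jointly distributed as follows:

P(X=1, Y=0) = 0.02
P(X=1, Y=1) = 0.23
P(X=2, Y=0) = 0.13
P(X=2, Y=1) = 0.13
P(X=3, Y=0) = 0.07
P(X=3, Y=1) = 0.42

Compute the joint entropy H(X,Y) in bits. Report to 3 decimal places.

H(X,Y) = −Σ p(x,y)·log₂ p(x,y) over all 6 cells.
  cell (1,0): −0.02·log₂0.02 = 0.1129
  cell (1,1): −0.23·log₂0.23 = 0.4877
  cell (2,0): −0.13·log₂0.13 = 0.3826
  cell (2,1): −0.13·log₂0.13 = 0.3826
  cell (3,0): −0.07·log₂0.07 = 0.2686
  cell (3,1): −0.42·log₂0.42 = 0.5256
Sum = 2.160 bits.

2.160 bits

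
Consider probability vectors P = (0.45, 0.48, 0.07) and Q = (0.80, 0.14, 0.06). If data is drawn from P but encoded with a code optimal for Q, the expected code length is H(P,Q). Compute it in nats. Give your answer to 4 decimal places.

1.2411 nats

H(P,Q) = −Σ p·ln q.
  −0.45·ln(0.80) = 0.10041
  −0.48·ln(0.14) = 0.94373
  −0.07·ln(0.06) = 0.19694
H(P,Q) = 1.2411 nats.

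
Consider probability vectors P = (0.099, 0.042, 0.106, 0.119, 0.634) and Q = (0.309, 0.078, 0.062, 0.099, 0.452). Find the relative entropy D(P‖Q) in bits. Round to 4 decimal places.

D(P‖Q) = Σ p·log₂(p/q).
  0.099·log₂(0.099/0.309) = -0.16257
  0.042·log₂(0.042/0.078) = -0.03751
  0.106·log₂(0.106/0.062) = 0.08201
  0.119·log₂(0.119/0.099) = 0.03159
  0.634·log₂(0.634/0.452) = 0.30949
D(P‖Q) = 0.2230 bits.

0.2230 bits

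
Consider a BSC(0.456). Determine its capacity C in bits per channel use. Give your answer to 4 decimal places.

0.0056 bits

Binary symmetric channel: C = 1 − h₂(ε) where h₂ is the binary entropy function.
h₂(0.456) = −0.456·log₂0.456 − 0.544·log₂0.544 = 0.9944.
C = 1 − 0.9944 = 0.0056 bits per channel use.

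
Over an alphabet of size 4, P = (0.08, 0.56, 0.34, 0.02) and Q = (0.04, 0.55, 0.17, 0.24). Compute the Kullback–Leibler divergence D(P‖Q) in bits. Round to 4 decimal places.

D(P‖Q) = Σ p·log₂(p/q).
  0.08·log₂(0.08/0.04) = 0.08000
  0.56·log₂(0.56/0.55) = 0.01456
  0.34·log₂(0.34/0.17) = 0.34000
  0.02·log₂(0.02/0.24) = -0.07170
D(P‖Q) = 0.3629 bits.

0.3629 bits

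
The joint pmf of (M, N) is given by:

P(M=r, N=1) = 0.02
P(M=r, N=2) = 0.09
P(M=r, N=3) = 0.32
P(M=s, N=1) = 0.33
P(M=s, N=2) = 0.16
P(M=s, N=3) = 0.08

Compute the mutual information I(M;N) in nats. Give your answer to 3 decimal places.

0.243 nats

Marginals: p(M) = (0.4300, 0.5700), p(N) = (0.3500, 0.2500, 0.4000).
I(M;N) = H(M) + H(N) − H(M,N).
H(M) = 0.6833, H(N) = 1.0805, H(M,N) = 1.5207.
I(M;N) = 0.6833 + 1.0805 − 1.5207 = 0.243 nats.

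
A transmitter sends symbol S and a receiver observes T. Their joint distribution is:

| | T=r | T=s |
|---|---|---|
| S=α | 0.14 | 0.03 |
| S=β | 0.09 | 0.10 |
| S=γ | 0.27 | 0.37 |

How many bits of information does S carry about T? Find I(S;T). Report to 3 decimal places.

0.067 bits

Marginals: p(S) = (0.1700, 0.1900, 0.6400), p(T) = (0.5000, 0.5000).
I(S;T) = H(S) + H(T) − H(S,T).
H(S) = 1.3019, H(T) = 1.0000, H(S,T) = 2.2345.
I(S;T) = 1.3019 + 1.0000 − 2.2345 = 0.067 bits.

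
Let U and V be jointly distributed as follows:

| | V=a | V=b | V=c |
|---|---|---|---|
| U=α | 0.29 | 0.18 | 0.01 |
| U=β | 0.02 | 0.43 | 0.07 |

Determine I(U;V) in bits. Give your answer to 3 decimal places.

0.315 bits

Marginals: p(U) = (0.4800, 0.5200), p(V) = (0.3100, 0.6100, 0.0800).
I(U;V) = Σ p(x,y)·log₂[p(x,y)/(p(x)p(y))].
  (α,a): 0.29·log₂(1.9489) = 0.2792
  (α,b): 0.18·log₂(0.6148) = -0.1263
  (α,c): 0.01·log₂(0.2604) = -0.0194
  (β,a): 0.02·log₂(0.1241) = -0.0602
  (β,b): 0.43·log₂(1.3556) = 0.1887
  (β,c): 0.07·log₂(1.6827) = 0.0526
Sum = 0.315 bits.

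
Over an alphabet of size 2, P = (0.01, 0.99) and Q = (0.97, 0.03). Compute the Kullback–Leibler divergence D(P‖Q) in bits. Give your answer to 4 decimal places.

D(P‖Q) = Σ p·log₂(p/q).
  0.01·log₂(0.01/0.97) = -0.06600
  0.99·log₂(0.99/0.03) = 4.99395
D(P‖Q) = 4.9280 bits.

4.9280 bits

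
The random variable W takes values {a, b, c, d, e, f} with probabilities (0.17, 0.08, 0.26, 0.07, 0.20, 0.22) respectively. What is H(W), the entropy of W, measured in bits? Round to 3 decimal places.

2.445 bits

H(W) = −Σ p·log₂ p.
  −(0.17)·log₂(0.17) = 0.4346
  −(0.08)·log₂(0.08) = 0.2915
  −(0.26)·log₂(0.26) = 0.5053
  −(0.07)·log₂(0.07) = 0.2686
  −(0.20)·log₂(0.20) = 0.4644
  −(0.22)·log₂(0.22) = 0.4806
Sum: 0.4346 + 0.2915 + 0.5053 + 0.2686 + 0.4644 + 0.4806 = 2.445 bits.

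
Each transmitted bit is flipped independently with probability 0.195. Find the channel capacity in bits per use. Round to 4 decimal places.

0.2882 bits

Binary symmetric channel: C = 1 − h₂(ε) where h₂ is the binary entropy function.
h₂(0.195) = −0.195·log₂0.195 − 0.805·log₂0.805 = 0.7118.
C = 1 − 0.7118 = 0.2882 bits per channel use.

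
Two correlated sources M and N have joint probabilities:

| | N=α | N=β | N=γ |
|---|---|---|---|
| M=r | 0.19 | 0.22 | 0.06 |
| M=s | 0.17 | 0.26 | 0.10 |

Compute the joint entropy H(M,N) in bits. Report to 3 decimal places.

H(M,N) = −Σ p(x,y)·log₂ p(x,y) over all 6 cells.
  cell (r,α): −0.19·log₂0.19 = 0.4552
  cell (r,β): −0.22·log₂0.22 = 0.4806
  cell (r,γ): −0.06·log₂0.06 = 0.2435
  cell (s,α): −0.17·log₂0.17 = 0.4346
  cell (s,β): −0.26·log₂0.26 = 0.5053
  cell (s,γ): −0.10·log₂0.10 = 0.3322
Sum = 2.451 bits.

2.451 bits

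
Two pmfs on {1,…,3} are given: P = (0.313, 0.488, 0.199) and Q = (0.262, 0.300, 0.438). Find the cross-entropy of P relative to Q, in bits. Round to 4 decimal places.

1.6895 bits

H(P,Q) = −Σ p·log₂ q.
  −0.313·log₂(0.262) = 0.60483
  −0.488·log₂(0.300) = 0.84764
  −0.199·log₂(0.438) = 0.23701
H(P,Q) = 1.6895 bits.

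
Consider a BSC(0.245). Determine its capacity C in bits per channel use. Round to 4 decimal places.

0.1967 bits

Binary symmetric channel: C = 1 − h₂(ε) where h₂ is the binary entropy function.
h₂(0.245) = −0.245·log₂0.245 − 0.755·log₂0.755 = 0.8033.
C = 1 − 0.8033 = 0.1967 bits per channel use.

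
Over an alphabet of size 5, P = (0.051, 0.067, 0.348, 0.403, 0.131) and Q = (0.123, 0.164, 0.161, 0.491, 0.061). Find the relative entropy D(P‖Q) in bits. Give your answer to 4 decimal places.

D(P‖Q) = Σ p·log₂(p/q).
  0.051·log₂(0.051/0.123) = -0.06477
  0.067·log₂(0.067/0.164) = -0.08653
  0.348·log₂(0.348/0.161) = 0.38699
  0.403·log₂(0.403/0.491) = -0.11483
  0.131·log₂(0.131/0.061) = 0.14445
D(P‖Q) = 0.2653 bits.

0.2653 bits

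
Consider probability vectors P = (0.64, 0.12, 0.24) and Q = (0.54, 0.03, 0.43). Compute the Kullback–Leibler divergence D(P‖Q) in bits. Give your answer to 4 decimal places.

0.1950 bits

D(P‖Q) = Σ p·log₂(p/q).
  0.64·log₂(0.64/0.54) = 0.15687
  0.12·log₂(0.12/0.03) = 0.24000
  0.24·log₂(0.24/0.43) = -0.20191
D(P‖Q) = 0.1950 bits.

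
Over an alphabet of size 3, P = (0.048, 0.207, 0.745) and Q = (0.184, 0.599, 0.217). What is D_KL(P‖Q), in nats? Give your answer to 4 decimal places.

D(P‖Q) = Σ p·ln(p/q).
  0.048·ln(0.048/0.184) = -0.06450
  0.207·ln(0.207/0.599) = -0.21995
  0.745·ln(0.745/0.217) = 0.91895
D(P‖Q) = 0.6345 nats.

0.6345 nats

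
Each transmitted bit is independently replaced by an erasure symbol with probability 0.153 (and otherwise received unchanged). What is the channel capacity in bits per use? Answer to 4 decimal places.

0.8470 bits

Binary erasure channel: capacity C = 1 − ε.
C = 1 − 0.153 = 0.8470 bits per channel use.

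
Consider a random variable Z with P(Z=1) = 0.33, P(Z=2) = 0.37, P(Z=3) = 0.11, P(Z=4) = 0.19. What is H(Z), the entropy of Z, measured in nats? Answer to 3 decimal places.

H(Z) = −Σ p·ln p.
  −(0.33)·ln(0.33) = 0.3659
  −(0.37)·ln(0.37) = 0.3679
  −(0.11)·ln(0.11) = 0.2428
  −(0.19)·ln(0.19) = 0.3155
Sum: 0.3659 + 0.3679 + 0.2428 + 0.3155 = 1.292 nats.

1.292 nats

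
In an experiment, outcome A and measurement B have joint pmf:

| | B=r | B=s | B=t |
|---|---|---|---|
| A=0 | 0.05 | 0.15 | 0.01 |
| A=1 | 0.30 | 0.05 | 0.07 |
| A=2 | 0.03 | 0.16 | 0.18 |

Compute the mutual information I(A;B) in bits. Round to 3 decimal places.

0.377 bits

Marginals: p(A) = (0.2100, 0.4200, 0.3700), p(B) = (0.3800, 0.3600, 0.2600).
I(A;B) = H(A) + H(B) − H(A,B).
H(A) = 1.5292, H(B) = 1.5664, H(A,B) = 2.7189.
I(A;B) = 1.5292 + 1.5664 − 2.7189 = 0.377 bits.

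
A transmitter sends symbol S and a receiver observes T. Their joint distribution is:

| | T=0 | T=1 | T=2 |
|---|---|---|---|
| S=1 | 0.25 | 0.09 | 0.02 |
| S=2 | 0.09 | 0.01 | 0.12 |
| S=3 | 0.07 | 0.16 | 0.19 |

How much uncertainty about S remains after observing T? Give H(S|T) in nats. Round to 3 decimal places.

Chain rule: H(S|T) = H(S,T) − H(T).
Marginals: p(S) = (0.3600, 0.2200, 0.4200), p(T) = (0.4100, 0.2600, 0.3300).
H(S,T) = 1.9536 nats; H(T) = 1.0817 nats.
H(S|T) = 1.9536 − 1.0817 = 0.872 nats.

0.872 nats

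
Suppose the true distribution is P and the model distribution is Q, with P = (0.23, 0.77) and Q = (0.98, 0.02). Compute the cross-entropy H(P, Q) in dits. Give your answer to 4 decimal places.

H(P,Q) = −Σ p·log₁₀ q.
  −0.23·log₁₀(0.98) = 0.00202
  −0.77·log₁₀(0.02) = 1.30821
H(P,Q) = 1.3102 dits.

1.3102 dits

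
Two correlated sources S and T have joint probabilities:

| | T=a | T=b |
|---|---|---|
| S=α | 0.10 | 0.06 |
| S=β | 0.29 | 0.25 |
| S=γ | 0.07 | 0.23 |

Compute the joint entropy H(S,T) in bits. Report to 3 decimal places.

H(S,T) = −Σ p(x,y)·log₂ p(x,y) over all 6 cells.
  cell (α,a): −0.10·log₂0.10 = 0.3322
  cell (α,b): −0.06·log₂0.06 = 0.2435
  cell (β,a): −0.29·log₂0.29 = 0.5179
  cell (β,b): −0.25·log₂0.25 = 0.5000
  cell (γ,a): −0.07·log₂0.07 = 0.2686
  cell (γ,b): −0.23·log₂0.23 = 0.4877
Sum = 2.350 bits.

2.350 bits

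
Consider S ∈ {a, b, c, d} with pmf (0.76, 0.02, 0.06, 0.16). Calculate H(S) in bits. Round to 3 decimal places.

1.080 bits

H(S) = −Σ p·log₂ p.
  −(0.76)·log₂(0.76) = 0.3009
  −(0.02)·log₂(0.02) = 0.1129
  −(0.06)·log₂(0.06) = 0.2435
  −(0.16)·log₂(0.16) = 0.4230
Sum: 0.3009 + 0.1129 + 0.2435 + 0.4230 = 1.080 bits.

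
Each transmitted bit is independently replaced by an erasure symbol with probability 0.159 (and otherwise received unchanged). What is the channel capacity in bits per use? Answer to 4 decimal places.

0.8410 bits

Binary erasure channel: capacity C = 1 − ε.
C = 1 − 0.159 = 0.8410 bits per channel use.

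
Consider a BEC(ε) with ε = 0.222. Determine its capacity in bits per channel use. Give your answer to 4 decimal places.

Binary erasure channel: capacity C = 1 − ε.
C = 1 − 0.222 = 0.7780 bits per channel use.

0.7780 bits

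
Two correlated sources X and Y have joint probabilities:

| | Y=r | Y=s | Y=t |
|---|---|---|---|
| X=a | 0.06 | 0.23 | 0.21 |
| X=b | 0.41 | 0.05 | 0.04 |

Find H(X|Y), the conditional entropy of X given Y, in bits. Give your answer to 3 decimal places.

Chain rule: H(X|Y) = H(X,Y) − H(Y).
Marginals: p(X) = (0.5000, 0.5000), p(Y) = (0.4700, 0.2800, 0.2500).
H(X,Y) = 2.1333 bits; H(Y) = 1.5262 bits.
H(X|Y) = 2.1333 − 1.5262 = 0.607 bits.

0.607 bits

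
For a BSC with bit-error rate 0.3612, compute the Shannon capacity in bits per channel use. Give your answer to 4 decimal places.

0.0563 bits

Binary symmetric channel: C = 1 − h₂(ε) where h₂ is the binary entropy function.
h₂(0.3612) = −0.3612·log₂0.3612 − 0.6388·log₂0.6388 = 0.9437.
C = 1 − 0.9437 = 0.0563 bits per channel use.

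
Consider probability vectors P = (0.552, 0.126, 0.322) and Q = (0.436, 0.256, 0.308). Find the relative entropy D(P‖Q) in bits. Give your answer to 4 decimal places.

0.0797 bits

D(P‖Q) = Σ p·log₂(p/q).
  0.552·log₂(0.552/0.436) = 0.18787
  0.126·log₂(0.126/0.256) = -0.12886
  0.322·log₂(0.322/0.308) = 0.02065
D(P‖Q) = 0.0797 bits.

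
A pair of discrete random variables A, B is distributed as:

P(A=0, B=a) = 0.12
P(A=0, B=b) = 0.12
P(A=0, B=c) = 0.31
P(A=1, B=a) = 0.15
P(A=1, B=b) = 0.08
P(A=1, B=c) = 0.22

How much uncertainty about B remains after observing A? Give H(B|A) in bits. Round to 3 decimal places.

1.448 bits

Chain rule: H(B|A) = H(A,B) − H(A).
Marginals: p(A) = (0.5500, 0.4500), p(B) = (0.2700, 0.2000, 0.5300).
H(A,B) = 2.4406 bits; H(A) = 0.9928 bits.
H(B|A) = 2.4406 − 0.9928 = 1.448 bits.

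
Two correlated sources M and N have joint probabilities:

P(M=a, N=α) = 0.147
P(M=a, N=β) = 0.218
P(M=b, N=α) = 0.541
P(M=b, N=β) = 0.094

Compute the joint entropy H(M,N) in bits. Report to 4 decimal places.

1.6858 bits

H(M,N) = −Σ p(x,y)·log₂ p(x,y) over all 4 cells.
  cell (a,α): −0.147·log₂0.147 = 0.40662
  cell (a,β): −0.218·log₂0.218 = 0.47908
  cell (b,α): −0.541·log₂0.541 = 0.47949
  cell (b,β): −0.094·log₂0.094 = 0.32065
Sum = 1.6858 bits.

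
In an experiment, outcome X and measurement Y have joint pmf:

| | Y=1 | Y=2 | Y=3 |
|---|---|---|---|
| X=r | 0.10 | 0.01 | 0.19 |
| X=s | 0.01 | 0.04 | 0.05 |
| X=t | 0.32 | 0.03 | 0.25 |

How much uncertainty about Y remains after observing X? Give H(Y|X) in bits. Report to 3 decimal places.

1.204 bits

Marginals: p(X) = (0.3000, 0.1000, 0.6000), p(Y) = (0.4300, 0.0800, 0.4900).
H(Y|X) = Σ p(X) · H(Y|X=·).
  X=r: p=0.3000, H(Y|X=r) = 1.1092
  X=s: p=0.1000, H(Y|X=s) = 1.3610
  X=t: p=0.6000, H(Y|X=t) = 1.2260
Weighted sum = 1.204 bits.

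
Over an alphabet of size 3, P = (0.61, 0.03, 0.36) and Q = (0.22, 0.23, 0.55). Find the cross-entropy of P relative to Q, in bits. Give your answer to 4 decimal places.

H(P,Q) = −Σ p·log₂ q.
  −0.61·log₂(0.22) = 1.33250
  −0.03·log₂(0.23) = 0.06361
  −0.36·log₂(0.55) = 0.31050
H(P,Q) = 1.7066 bits.

1.7066 bits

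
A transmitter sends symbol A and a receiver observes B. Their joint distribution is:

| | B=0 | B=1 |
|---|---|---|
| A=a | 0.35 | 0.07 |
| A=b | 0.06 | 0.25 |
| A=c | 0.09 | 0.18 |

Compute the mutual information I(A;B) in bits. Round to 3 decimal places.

Marginals: p(A) = (0.4200, 0.3100, 0.2700), p(B) = (0.5000, 0.5000).
I(A;B) = H(A) + H(B) − H(A,B).
H(A) = 1.5595, H(B) = 1.0000, H(A,B) = 2.3002.
I(A;B) = 1.5595 + 1.0000 − 2.3002 = 0.259 bits.

0.259 bits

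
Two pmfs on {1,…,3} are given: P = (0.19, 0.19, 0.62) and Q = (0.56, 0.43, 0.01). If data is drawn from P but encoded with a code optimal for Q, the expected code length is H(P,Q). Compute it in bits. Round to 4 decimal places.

H(P,Q) = −Σ p·log₂ q.
  −0.19·log₂(0.56) = 0.15894
  −0.19·log₂(0.43) = 0.23134
  −0.62·log₂(0.01) = 4.11919
H(P,Q) = 4.5095 bits.

4.5095 bits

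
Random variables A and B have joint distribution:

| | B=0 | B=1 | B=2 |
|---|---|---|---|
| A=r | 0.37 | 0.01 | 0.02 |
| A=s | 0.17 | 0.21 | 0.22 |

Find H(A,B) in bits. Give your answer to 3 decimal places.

H(A,B) = −Σ p(x,y)·log₂ p(x,y) over all 6 cells.
  cell (r,0): −0.37·log₂0.37 = 0.5307
  cell (r,1): −0.01·log₂0.01 = 0.0664
  cell (r,2): −0.02·log₂0.02 = 0.1129
  cell (s,0): −0.17·log₂0.17 = 0.4346
  cell (s,1): −0.21·log₂0.21 = 0.4728
  cell (s,2): −0.22·log₂0.22 = 0.4806
Sum = 2.098 bits.

2.098 bits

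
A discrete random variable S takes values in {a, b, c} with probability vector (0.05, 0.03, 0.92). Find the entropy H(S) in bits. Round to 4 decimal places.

H(S) = −Σ p·log₂ p.
  −(0.05)·log₂(0.05) = 0.21610
  −(0.03)·log₂(0.03) = 0.15177
  −(0.92)·log₂(0.92) = 0.11067
Sum: 0.21610 + 0.15177 + 0.11067 = 0.4785 bits.

0.4785 bits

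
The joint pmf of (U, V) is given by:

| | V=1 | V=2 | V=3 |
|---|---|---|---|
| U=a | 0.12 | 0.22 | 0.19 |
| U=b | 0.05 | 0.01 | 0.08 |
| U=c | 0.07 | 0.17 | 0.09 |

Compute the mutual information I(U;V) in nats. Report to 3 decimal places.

0.049 nats

Marginals: p(U) = (0.5300, 0.1400, 0.3300), p(V) = (0.2400, 0.4000, 0.3600).
I(U;V) = Σ p(x,y)·ln[p(x,y)/(p(x)p(y))].
  (a,1): 0.12·ln(0.9434) = -0.0070
  (a,2): 0.22·ln(1.0377) = 0.0081
  (a,3): 0.19·ln(0.9958) = -0.0008
  (b,1): 0.05·ln(1.4881) = 0.0199
  (b,2): 0.01·ln(0.1786) = -0.0172
  (b,3): 0.08·ln(1.5873) = 0.0370
  (c,1): 0.07·ln(0.8838) = -0.0086
  (c,2): 0.17·ln(1.2879) = 0.0430
  (c,3): 0.09·ln(0.7576) = -0.0250
Sum = 0.049 nats.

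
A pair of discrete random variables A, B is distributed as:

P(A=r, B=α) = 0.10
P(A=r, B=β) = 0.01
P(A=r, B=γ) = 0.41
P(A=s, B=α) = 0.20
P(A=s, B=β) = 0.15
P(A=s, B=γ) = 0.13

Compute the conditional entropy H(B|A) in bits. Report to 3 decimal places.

Chain rule: H(B|A) = H(A,B) − H(A).
Marginals: p(A) = (0.5200, 0.4800), p(B) = (0.3000, 0.1600, 0.5400).
H(A,B) = 2.1836 bits; H(A) = 0.9988 bits.
H(B|A) = 2.1836 − 0.9988 = 1.185 bits.

1.185 bits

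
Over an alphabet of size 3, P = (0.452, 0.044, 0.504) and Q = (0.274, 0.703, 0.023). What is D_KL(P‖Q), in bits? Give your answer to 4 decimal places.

D(P‖Q) = Σ p·log₂(p/q).
  0.452·log₂(0.452/0.274) = 0.32641
  0.044·log₂(0.044/0.703) = -0.17591
  0.504·log₂(0.504/0.023) = 2.24467
D(P‖Q) = 2.3952 bits.

2.3952 bits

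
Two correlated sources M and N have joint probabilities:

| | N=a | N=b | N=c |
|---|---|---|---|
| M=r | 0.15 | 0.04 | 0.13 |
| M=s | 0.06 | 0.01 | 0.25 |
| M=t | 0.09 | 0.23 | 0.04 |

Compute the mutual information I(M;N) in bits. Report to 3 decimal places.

Marginals: p(M) = (0.3200, 0.3200, 0.3600), p(N) = (0.3000, 0.2800, 0.4200).
I(M;N) = H(M) + H(N) − H(M,N).
H(M) = 1.5827, H(N) = 1.5610, H(M,N) = 2.7750.
I(M;N) = 1.5827 + 1.5610 − 2.7750 = 0.369 bits.

0.369 bits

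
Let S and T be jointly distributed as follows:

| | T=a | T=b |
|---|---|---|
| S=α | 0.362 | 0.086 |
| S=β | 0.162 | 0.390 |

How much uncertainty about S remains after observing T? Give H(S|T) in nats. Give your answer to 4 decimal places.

Chain rule: H(S|T) = H(S,T) − H(T).
Marginals: p(S) = (0.4480, 0.5520), p(T) = (0.5240, 0.4760).
H(S,T) = 1.2409 nats; H(T) = 0.6920 nats.
H(S|T) = 1.2409 − 0.6920 = 0.5489 nats.

0.5489 nats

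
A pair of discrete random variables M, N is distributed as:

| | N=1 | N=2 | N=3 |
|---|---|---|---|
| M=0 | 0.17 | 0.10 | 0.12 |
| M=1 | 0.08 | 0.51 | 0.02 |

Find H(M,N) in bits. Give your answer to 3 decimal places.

H(M,N) = −Σ p(x,y)·log₂ p(x,y) over all 6 cells.
  cell (0,1): −0.17·log₂0.17 = 0.4346
  cell (0,2): −0.10·log₂0.10 = 0.3322
  cell (0,3): −0.12·log₂0.12 = 0.3671
  cell (1,1): −0.08·log₂0.08 = 0.2915
  cell (1,2): −0.51·log₂0.51 = 0.4954
  cell (1,3): −0.02·log₂0.02 = 0.1129
Sum = 2.034 bits.

2.034 bits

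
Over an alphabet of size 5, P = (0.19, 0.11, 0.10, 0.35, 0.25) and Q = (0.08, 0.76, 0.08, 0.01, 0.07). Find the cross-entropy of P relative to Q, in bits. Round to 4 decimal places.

4.3847 bits

H(P,Q) = −Σ p·log₂ q.
  −0.19·log₂(0.08) = 0.69233
  −0.11·log₂(0.76) = 0.04355
  −0.10·log₂(0.08) = 0.36439
  −0.35·log₂(0.01) = 2.32535
  −0.25·log₂(0.07) = 0.95913
H(P,Q) = 4.3847 bits.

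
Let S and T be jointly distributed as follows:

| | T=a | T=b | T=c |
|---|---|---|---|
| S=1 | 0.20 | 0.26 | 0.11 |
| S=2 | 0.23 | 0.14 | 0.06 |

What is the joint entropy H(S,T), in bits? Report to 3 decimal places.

H(S,T) = −Σ p(x,y)·log₂ p(x,y) over all 6 cells.
  cell (1,a): −0.20·log₂0.20 = 0.4644
  cell (1,b): −0.26·log₂0.26 = 0.5053
  cell (1,c): −0.11·log₂0.11 = 0.3503
  cell (2,a): −0.23·log₂0.23 = 0.4877
  cell (2,b): −0.14·log₂0.14 = 0.3971
  cell (2,c): −0.06·log₂0.06 = 0.2435
Sum = 2.448 bits.

2.448 bits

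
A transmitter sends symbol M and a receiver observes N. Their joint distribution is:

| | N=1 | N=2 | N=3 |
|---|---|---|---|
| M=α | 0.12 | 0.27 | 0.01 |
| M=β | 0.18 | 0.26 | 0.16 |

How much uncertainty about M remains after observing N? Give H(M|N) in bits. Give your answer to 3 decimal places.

0.876 bits

Marginals: p(M) = (0.4000, 0.6000), p(N) = (0.3000, 0.5300, 0.1700).
H(M|N) = Σ p(N) · H(M|N=·).
  N=1: p=0.3000, H(M|N=1) = 0.9710
  N=2: p=0.5300, H(M|N=2) = 0.9997
  N=3: p=0.1700, H(M|N=3) = 0.3228
Weighted sum = 0.876 bits.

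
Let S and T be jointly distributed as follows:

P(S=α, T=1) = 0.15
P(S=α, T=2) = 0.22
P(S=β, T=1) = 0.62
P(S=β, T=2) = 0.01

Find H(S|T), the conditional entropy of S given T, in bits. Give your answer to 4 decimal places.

0.6071 bits

Marginals: p(S) = (0.3700, 0.6300), p(T) = (0.7700, 0.2300).
H(S|T) = Σ p(T) · H(S|T=·).
  T=1: p=0.7700, H(S|T=1) = 0.7114
  T=2: p=0.2300, H(S|T=2) = 0.2580
Weighted sum = 0.6071 bits.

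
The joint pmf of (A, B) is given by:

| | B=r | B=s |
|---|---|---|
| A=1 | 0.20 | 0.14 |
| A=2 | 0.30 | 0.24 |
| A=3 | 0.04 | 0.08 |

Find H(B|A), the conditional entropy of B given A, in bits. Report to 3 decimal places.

0.978 bits

Marginals: p(A) = (0.3400, 0.5400, 0.1200), p(B) = (0.5400, 0.4600).
H(B|A) = Σ p(A) · H(B|A=·).
  A=1: p=0.3400, H(B|A=1) = 0.9774
  A=2: p=0.5400, H(B|A=2) = 0.9911
  A=3: p=0.1200, H(B|A=3) = 0.9183
Weighted sum = 0.978 bits.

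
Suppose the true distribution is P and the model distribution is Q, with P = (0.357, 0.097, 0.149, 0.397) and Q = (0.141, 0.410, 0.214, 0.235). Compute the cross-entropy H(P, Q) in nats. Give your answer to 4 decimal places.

1.5905 nats

H(P,Q) = −Σ p·ln q.
  −0.357·ln(0.141) = 0.69936
  −0.097·ln(0.410) = 0.08649
  −0.149·ln(0.214) = 0.22973
  −0.397·ln(0.235) = 0.57492
H(P,Q) = 1.5905 nats.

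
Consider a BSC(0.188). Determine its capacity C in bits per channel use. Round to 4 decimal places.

0.3027 bits

Binary symmetric channel: C = 1 − h₂(ε) where h₂ is the binary entropy function.
h₂(0.188) = −0.188·log₂0.188 − 0.812·log₂0.812 = 0.6973.
C = 1 − 0.6973 = 0.3027 bits per channel use.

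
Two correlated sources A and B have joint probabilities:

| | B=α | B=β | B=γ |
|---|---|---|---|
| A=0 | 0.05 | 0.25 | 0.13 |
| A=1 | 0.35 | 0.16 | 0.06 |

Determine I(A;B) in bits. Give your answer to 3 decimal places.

Marginals: p(A) = (0.4300, 0.5700), p(B) = (0.4000, 0.4100, 0.1900).
I(A;B) = Σ p(x,y)·log₂[p(x,y)/(p(x)p(y))].
  (0,α): 0.05·log₂(0.2907) = -0.0891
  (0,β): 0.25·log₂(1.4180) = 0.1260
  (0,γ): 0.13·log₂(1.5912) = 0.0871
  (1,α): 0.35·log₂(1.5351) = 0.2164
  (1,β): 0.16·log₂(0.6846) = -0.0875
  (1,γ): 0.06·log₂(0.5540) = -0.0511
Sum = 0.202 bits.

0.202 bits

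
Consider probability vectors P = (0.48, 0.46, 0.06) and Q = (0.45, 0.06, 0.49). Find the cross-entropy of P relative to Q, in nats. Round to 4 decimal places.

H(P,Q) = −Σ p·ln q.
  −0.48·ln(0.45) = 0.38328
  −0.46·ln(0.06) = 1.29417
  −0.06·ln(0.49) = 0.04280
H(P,Q) = 1.7203 nats.

1.7203 nats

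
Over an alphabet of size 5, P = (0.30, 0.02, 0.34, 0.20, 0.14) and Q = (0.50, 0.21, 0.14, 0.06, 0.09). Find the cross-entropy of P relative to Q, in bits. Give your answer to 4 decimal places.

2.6076 bits

H(P,Q) = −Σ p·log₂ q.
  −0.30·log₂(0.50) = 0.30000
  −0.02·log₂(0.21) = 0.04503
  −0.34·log₂(0.14) = 0.96441
  −0.20·log₂(0.06) = 0.81178
  −0.14·log₂(0.09) = 0.48635
H(P,Q) = 2.6076 bits.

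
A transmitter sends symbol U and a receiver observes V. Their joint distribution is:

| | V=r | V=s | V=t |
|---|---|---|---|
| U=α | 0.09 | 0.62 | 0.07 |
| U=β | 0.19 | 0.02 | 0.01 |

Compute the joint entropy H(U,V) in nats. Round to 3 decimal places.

H(U,V) = −Σ p(x,y)·ln p(x,y) over all 6 cells.
  cell (α,r): −0.09·ln0.09 = 0.2167
  cell (α,s): −0.62·ln0.62 = 0.2964
  cell (α,t): −0.07·ln0.07 = 0.1861
  cell (β,r): −0.19·ln0.19 = 0.3155
  cell (β,s): −0.02·ln0.02 = 0.0782
  cell (β,t): −0.01·ln0.01 = 0.0461
Sum = 1.139 nats.

1.139 nats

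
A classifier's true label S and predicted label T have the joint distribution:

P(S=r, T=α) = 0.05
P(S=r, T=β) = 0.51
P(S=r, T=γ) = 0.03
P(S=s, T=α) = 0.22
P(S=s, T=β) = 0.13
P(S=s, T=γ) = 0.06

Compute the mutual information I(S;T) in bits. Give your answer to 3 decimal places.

Marginals: p(S) = (0.5900, 0.4100), p(T) = (0.2700, 0.6400, 0.0900).
I(S;T) = H(S) + H(T) − H(S,T).
H(S) = 0.9765, H(T) = 1.2347, H(S,T) = 1.9700.
I(S;T) = 0.9765 + 1.2347 − 1.9700 = 0.241 bits.

0.241 bits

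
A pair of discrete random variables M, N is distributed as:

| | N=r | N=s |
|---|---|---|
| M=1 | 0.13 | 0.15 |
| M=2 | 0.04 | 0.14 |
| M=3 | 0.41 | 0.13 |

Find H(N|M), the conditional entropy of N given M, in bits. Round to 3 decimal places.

0.847 bits

Marginals: p(M) = (0.2800, 0.1800, 0.5400), p(N) = (0.5800, 0.4200).
H(N|M) = Σ p(M) · H(N|M=·).
  M=1: p=0.2800, H(N|M=1) = 0.9963
  M=2: p=0.1800, H(N|M=2) = 0.7642
  M=3: p=0.5400, H(N|M=3) = 0.7963
Weighted sum = 0.847 bits.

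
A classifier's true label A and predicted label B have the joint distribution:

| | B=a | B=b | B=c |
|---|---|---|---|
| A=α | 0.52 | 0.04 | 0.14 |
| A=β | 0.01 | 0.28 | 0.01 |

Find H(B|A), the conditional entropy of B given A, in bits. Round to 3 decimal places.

0.839 bits

Chain rule: H(B|A) = H(A,B) − H(A).
Marginals: p(A) = (0.7000, 0.3000), p(B) = (0.5300, 0.3200, 0.1500).
H(A,B) = 1.7205 bits; H(A) = 0.8813 bits.
H(B|A) = 1.7205 − 0.8813 = 0.839 bits.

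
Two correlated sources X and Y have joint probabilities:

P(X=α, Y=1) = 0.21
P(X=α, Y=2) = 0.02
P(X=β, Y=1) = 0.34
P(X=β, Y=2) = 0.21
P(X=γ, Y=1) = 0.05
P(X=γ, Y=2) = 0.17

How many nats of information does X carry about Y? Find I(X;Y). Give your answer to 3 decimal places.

0.121 nats

Marginals: p(X) = (0.2300, 0.5500, 0.2200), p(Y) = (0.6000, 0.4000).
I(X;Y) = Σ p(x,y)·ln[p(x,y)/(p(x)p(y))].
  (α,1): 0.21·ln(1.5217) = 0.0882
  (α,2): 0.02·ln(0.2174) = -0.0305
  (β,1): 0.34·ln(1.0303) = 0.0102
  (β,2): 0.21·ln(0.9545) = -0.0098
  (γ,1): 0.05·ln(0.3788) = -0.0485
  (γ,2): 0.17·ln(1.9318) = 0.1119
Sum = 0.121 nats.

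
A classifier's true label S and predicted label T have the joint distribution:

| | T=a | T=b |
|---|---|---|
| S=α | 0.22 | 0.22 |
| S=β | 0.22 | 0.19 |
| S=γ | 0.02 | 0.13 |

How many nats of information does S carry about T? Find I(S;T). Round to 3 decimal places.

0.043 nats

Marginals: p(S) = (0.4400, 0.4100, 0.1500), p(T) = (0.4600, 0.5400).
I(S;T) = Σ p(x,y)·ln[p(x,y)/(p(x)p(y))].
  (α,a): 0.22·ln(1.0870) = 0.0183
  (α,b): 0.22·ln(0.9259) = -0.0169
  (β,a): 0.22·ln(1.1665) = 0.0339
  (β,b): 0.19·ln(0.8582) = -0.0291
  (γ,a): 0.02·ln(0.2899) = -0.0248
  (γ,b): 0.13·ln(1.6049) = 0.0615
Sum = 0.043 nats.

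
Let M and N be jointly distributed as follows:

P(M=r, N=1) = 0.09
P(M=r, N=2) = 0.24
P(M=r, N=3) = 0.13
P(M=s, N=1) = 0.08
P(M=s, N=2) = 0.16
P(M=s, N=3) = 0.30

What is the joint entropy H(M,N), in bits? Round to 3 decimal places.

H(M,N) = −Σ p(x,y)·log₂ p(x,y) over all 6 cells.
  cell (r,1): −0.09·log₂0.09 = 0.3127
  cell (r,2): −0.24·log₂0.24 = 0.4941
  cell (r,3): −0.13·log₂0.13 = 0.3826
  cell (s,1): −0.08·log₂0.08 = 0.2915
  cell (s,2): −0.16·log₂0.16 = 0.4230
  cell (s,3): −0.30·log₂0.30 = 0.5211
Sum = 2.425 bits.

2.425 bits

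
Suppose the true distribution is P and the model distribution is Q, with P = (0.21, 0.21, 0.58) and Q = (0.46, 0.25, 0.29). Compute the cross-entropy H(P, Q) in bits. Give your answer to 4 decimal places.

H(P,Q) = −Σ p·log₂ q.
  −0.21·log₂(0.46) = 0.23526
  −0.21·log₂(0.25) = 0.42000
  −0.58·log₂(0.29) = 1.03581
H(P,Q) = 1.6911 bits.

1.6911 bits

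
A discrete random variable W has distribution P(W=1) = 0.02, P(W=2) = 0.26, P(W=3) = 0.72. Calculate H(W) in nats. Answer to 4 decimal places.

0.6650 nats

H(W) = −Σ p·ln p.
  −(0.02)·ln(0.02) = 0.07824
  −(0.26)·ln(0.26) = 0.35024
  −(0.72)·ln(0.72) = 0.23652
Sum: 0.07824 + 0.35024 + 0.23652 = 0.6650 nats.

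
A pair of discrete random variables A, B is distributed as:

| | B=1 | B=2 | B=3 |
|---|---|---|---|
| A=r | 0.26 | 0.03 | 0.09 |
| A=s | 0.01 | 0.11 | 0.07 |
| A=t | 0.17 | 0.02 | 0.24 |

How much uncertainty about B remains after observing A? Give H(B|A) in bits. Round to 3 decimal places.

Chain rule: H(B|A) = H(A,B) − H(A).
Marginals: p(A) = (0.3800, 0.1900, 0.4300), p(B) = (0.4400, 0.1600, 0.4000).
H(A,B) = 2.6966 bits; H(A) = 1.5092 bits.
H(B|A) = 2.6966 − 1.5092 = 1.187 bits.

1.187 bits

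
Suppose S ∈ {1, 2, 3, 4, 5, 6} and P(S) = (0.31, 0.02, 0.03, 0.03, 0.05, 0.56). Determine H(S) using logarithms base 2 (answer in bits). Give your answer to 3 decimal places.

H(S) = −Σ p·log₂ p.
  −(0.31)·log₂(0.31) = 0.5238
  −(0.02)·log₂(0.02) = 0.1129
  −(0.03)·log₂(0.03) = 0.1518
  −(0.03)·log₂(0.03) = 0.1518
  −(0.05)·log₂(0.05) = 0.2161
  −(0.56)·log₂(0.56) = 0.4684
Sum: 0.5238 + 0.1129 + 0.1518 + 0.1518 + 0.2161 + 0.4684 = 1.625 bits.

1.625 bits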